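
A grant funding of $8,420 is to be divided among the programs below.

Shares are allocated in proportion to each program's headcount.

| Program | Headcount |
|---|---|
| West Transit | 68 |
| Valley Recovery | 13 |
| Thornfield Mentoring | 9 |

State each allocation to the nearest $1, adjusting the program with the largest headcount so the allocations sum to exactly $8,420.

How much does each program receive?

West Transit: $6,362 · Valley Recovery: $1,216 · Thornfield Mentoring: $842

Combined headcount = 68 + 13 + 9 = 90.
Pro-rata amounts: West Transit 6,361.78; Valley Recovery 1,216.22; Thornfield Mentoring 842.00.
After rounding ($1): West Transit $6,362; Valley Recovery $1,216; Thornfield Mentoring $842. Sum = $8,420.
Sum already equals the total — no adjustment.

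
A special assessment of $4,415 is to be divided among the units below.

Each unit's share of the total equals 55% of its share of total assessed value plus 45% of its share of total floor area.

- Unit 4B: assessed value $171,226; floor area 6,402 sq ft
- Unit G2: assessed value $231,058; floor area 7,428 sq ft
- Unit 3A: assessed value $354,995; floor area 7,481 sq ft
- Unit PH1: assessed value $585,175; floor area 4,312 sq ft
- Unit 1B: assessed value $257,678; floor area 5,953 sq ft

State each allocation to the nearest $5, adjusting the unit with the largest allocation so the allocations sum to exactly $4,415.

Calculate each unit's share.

Unit 4B: $665 | Unit G2: $820 | Unit 3A: $1,010 | Unit PH1: $1,155 | Unit 1B: $765

Assessed value total 1,600,132; floor area total 31,576.
Composite weights (55% assessed value + 45% floor area): Unit 4B 0.1501; Unit G2 0.1853; Unit 3A 0.2286; Unit PH1 0.2626; Unit 1B 0.1734.
Proportional shares: Unit 4B 662.65; Unit G2 818.00; Unit 3A 1,009.42; Unit PH1 1,159.33; Unit 1B 765.59.
After rounding ($5): Unit 4B $665; Unit G2 $820; Unit 3A $1,010; Unit PH1 $1,160; Unit 1B $765. Sum = $4,420.
Difference $4,415 − $4,420 = −$5 applied to largest allocation (Unit PH1): Unit PH1 becomes $1,155.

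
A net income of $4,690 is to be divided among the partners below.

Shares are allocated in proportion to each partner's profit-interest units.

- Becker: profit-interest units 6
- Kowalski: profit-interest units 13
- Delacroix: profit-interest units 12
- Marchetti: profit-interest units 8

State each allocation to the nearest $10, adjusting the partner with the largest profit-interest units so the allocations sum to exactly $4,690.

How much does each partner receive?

Combined profit-interest units = 39.
Unrounded shares: Becker 6/39 × $4,690 = 721.54; Kowalski 13/39 × $4,690 = 1,563.33; Delacroix 12/39 × $4,690 = 1,443.08; Marchetti 8/39 × $4,690 = 962.05.
Rounded to nearest $10: Becker $720; Kowalski $1,560; Delacroix $1,440; Marchetti $960. Sum = $4,680.
Difference $4,690 − $4,680 = +$10 applied to largest profit-interest units (Kowalski): Kowalski becomes $1,570.

Becker: $720 | Kowalski: $1,570 | Delacroix: $1,440 | Marchetti: $960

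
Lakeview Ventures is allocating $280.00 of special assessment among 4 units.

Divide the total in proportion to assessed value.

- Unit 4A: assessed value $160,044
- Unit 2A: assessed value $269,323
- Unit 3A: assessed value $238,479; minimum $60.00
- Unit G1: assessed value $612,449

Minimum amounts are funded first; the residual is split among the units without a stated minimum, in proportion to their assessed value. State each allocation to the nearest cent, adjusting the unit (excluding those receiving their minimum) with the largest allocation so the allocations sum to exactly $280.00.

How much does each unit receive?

Guaranteed amounts: Unit 3A $60.00. Remaining pool $220.00.
Remaining pool split over remaining assessed value 1,041,816: Unit 4A 33.7964 → $33.80; Unit 2A 56.8729 → $56.87; Unit G1 129.3307 → $129.33.

Unit 4A: $33.80 | Unit 2A: $56.87 | Unit 3A: $60.00 | Unit G1: $129.33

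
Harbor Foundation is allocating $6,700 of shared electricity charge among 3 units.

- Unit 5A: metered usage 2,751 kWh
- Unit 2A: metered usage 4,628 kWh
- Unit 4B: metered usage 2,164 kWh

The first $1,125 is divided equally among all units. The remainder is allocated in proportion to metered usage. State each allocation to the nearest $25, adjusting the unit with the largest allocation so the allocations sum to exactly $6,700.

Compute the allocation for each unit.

First tranche $1,125 split equally: $375 each.
Remainder $5,575 by metered usage (total 9,543): Unit 5A 1,607.13 → $1,600; Unit 2A 2,703.67 → $2,700; Unit 4B 1,264.20 → $1,275.
Totals: Unit 5A $375 + $1,600 = $1,975; Unit 2A $375 + $2,700 = $3,075; Unit 4B $375 + $1,275 = $1,650.

Unit 5A: $1,975 | Unit 2A: $3,075 | Unit 4B: $1,650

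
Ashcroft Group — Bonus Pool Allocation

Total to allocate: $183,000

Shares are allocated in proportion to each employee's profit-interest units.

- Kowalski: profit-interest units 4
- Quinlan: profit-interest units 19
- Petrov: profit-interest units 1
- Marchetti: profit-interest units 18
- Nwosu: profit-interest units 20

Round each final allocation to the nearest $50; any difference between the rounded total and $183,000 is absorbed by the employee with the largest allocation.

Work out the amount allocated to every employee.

Combined profit-interest units = 62.
Pro-rata amounts: Kowalski 4/62 × $183,000 = 11,806.45; Quinlan 19/62 × $183,000 = 56,080.65; Petrov 1/62 × $183,000 = 2,951.61; Marchetti 18/62 × $183,000 = 53,129.03; Nwosu 20/62 × $183,000 = 59,032.26.
At nearest $50: Kowalski $11,800; Quinlan $56,100; Petrov $2,950; Marchetti $53,150; Nwosu $59,050. Sum = $183,050.
Difference $183,000 − $183,050 = −$50 applied to largest allocation (Nwosu): Nwosu becomes $59,000.

Kowalski: $11,800; Quinlan: $56,100; Petrov: $2,950; Marchetti: $53,150; Nwosu: $59,000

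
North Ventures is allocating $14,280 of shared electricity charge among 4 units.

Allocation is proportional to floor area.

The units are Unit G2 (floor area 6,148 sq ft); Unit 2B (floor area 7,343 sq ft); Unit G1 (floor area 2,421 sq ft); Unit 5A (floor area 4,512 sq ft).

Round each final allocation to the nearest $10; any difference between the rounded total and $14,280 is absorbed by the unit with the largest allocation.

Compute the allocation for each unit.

Sum of floor area: 20,424.
Pro-rata amounts: Unit G2 6,148/20,424 × $14,280 = 4,298.54; Unit 2B 7,343/20,424 × $14,280 = 5,134.06; Unit G1 2,421/20,424 × $14,280 = 1,692.71; Unit 5A 4,512/20,424 × $14,280 = 3,154.69.
At nearest $10: Unit G2 $4,300; Unit 2B $5,130; Unit G1 $1,690; Unit 5A $3,150. Sum = $14,270.
Difference $14,280 − $14,270 = +$10 applied to largest allocation (Unit 2B): Unit 2B becomes $5,140.

Unit G2: $4,300 | Unit 2B: $5,140 | Unit G1: $1,690 | Unit 5A: $3,150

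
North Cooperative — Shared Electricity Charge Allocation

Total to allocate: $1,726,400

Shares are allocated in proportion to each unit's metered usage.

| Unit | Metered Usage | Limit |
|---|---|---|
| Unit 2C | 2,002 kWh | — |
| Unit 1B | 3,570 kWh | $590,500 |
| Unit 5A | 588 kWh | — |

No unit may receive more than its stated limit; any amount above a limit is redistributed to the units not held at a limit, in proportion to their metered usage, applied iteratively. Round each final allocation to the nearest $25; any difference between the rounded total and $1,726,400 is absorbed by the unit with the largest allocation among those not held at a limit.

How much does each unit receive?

Unit 2C: $878,025; Unit 1B: $590,500; Unit 5A: $257,875

Combined metered usage = 6,160.
Proportional shares (ignoring caps): Unit 2C 561,080.00; Unit 1B 1,000,527.27; Unit 5A 164,792.73.
Capped: Unit 1B ($590,500); residual $1,135,900 reallocated over remaining metered usage 2,590.
Shares after redistribution: Unit 2C 878,020.00 → $878,025; Unit 5A 257,880.00 → $257,875.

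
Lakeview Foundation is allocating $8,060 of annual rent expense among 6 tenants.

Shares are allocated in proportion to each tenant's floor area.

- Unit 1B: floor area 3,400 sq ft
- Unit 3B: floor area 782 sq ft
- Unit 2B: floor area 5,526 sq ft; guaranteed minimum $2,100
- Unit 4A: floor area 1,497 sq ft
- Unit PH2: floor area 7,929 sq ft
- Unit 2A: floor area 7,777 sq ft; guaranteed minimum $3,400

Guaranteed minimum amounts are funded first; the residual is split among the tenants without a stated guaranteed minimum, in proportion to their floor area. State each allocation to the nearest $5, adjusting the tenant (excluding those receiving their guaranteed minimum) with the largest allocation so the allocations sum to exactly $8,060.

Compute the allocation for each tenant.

Minimums first: Unit 2B $2,100; Unit 2A $3,400. Balance $2,560.
Balance split over remaining floor area 13,608: Unit 1B 639.62 → $640; Unit 3B 147.11 → $145; Unit 4A 281.62 → $280; Unit PH2 1,491.64 → $1,490.
Rounding difference +$5 applied to Unit PH2 → $1,495.

Unit 1B: $640 · Unit 3B: $145 · Unit 2B: $2,100 · Unit 4A: $280 · Unit PH2: $1,495 · Unit 2A: $3,400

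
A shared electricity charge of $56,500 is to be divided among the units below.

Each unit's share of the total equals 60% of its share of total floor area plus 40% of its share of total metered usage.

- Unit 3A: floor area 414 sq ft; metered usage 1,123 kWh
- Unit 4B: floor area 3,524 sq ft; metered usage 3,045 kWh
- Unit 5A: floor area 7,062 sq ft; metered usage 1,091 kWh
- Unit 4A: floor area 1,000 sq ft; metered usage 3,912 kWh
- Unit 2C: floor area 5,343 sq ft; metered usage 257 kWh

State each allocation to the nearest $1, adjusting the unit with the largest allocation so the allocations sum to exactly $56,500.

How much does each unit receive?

Unit 3A: $3,501 · Unit 4B: $14,188 · Unit 5A: $16,419 · Unit 4A: $11,332 · Unit 2C: $11,060

Totals — floor area 17,343, metered usage 9,428.
Combined weights (60% floor area + 40% metered usage): Unit 3A 0.0620; Unit 4B 0.2511; Unit 5A 0.2906; Unit 4A 0.2006; Unit 2C 0.1958.
Raw shares: Unit 3A 3,501.20; Unit 4B 14,187.504; Unit 5A 16,419.20; Unit 4A 11,332.19; Unit 2C 11,059.91.
Rounded to nearest $1: Unit 3A $3,501; Unit 4B $14,188; Unit 5A $16,419; Unit 4A $11,332; Unit 2C $11,060. Sum = $56,500.
No rounding difference to absorb.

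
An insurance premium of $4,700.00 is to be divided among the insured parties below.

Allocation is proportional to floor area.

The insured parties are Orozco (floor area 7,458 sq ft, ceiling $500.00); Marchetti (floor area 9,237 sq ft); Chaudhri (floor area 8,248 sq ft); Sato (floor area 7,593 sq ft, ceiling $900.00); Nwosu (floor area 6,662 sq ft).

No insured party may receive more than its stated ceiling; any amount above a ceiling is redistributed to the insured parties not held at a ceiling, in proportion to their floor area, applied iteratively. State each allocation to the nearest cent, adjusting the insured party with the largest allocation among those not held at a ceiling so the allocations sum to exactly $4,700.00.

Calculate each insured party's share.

Total floor area = 39,198.
Proportional shares (ignoring caps): Orozco 894.2446; Marchetti 1,107.5540; Chaudhri 988.9688; Sato 910.4317; Nwosu 798.8010.
Capped: Orozco ($500.00), Sato ($900.00); residual $3,300.00 reallocated over remaining floor area 24,147.
Remaining shares: Marchetti 1,262.3556 → $1,262.36; Chaudhri 1,127.1959 → $1,127.20; Nwosu 910.4485 → $910.45.
Rounding difference −$0.01 applied to Marchetti → $1,262.35.

Orozco: $500.00 · Marchetti: $1,262.35 · Chaudhri: $1,127.20 · Sato: $900.00 · Nwosu: $910.45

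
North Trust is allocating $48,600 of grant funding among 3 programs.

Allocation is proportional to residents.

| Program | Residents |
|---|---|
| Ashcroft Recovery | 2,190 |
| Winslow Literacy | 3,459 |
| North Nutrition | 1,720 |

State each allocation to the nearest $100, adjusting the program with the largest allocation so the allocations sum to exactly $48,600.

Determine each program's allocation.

Ashcroft Recovery: $14,400; Winslow Literacy: $22,900; North Nutrition: $11,300

Total residents = 7,369.
Pro-rata amounts: Ashcroft Recovery 2,190/7,369 × $48,600 = 14,443.48; Winslow Literacy 3,459/7,369 × $48,600 = 22,812.78; North Nutrition 1,720/7,369 × $48,600 = 11,343.74.
At nearest $100: Ashcroft Recovery $14,400; Winslow Literacy $22,800; North Nutrition $11,300. Sum = $48,500.
Difference $48,600 − $48,500 = +$100 applied to largest allocation (Winslow Literacy): Winslow Literacy becomes $22,900.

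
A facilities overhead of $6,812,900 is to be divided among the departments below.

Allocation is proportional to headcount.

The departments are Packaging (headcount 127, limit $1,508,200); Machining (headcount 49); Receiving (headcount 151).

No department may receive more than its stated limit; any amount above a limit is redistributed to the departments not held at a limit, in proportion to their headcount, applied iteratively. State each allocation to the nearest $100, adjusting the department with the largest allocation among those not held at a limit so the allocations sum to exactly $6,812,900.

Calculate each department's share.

Sum of headcount: 327.
Pro-rata shares before constraints: Packaging 2,645,988.69; Machining 1,020,893.27; Receiving 3,146,018.04.
Capped: Packaging ($1,508,200); residual $5,304,700 reallocated over remaining headcount 200.
Redistributed shares: Machining 1,299,651.50 → $1,299,700; Receiving 4,005,048.50 → $4,005,000.

Packaging: $1,508,200 | Machining: $1,299,700 | Receiving: $4,005,000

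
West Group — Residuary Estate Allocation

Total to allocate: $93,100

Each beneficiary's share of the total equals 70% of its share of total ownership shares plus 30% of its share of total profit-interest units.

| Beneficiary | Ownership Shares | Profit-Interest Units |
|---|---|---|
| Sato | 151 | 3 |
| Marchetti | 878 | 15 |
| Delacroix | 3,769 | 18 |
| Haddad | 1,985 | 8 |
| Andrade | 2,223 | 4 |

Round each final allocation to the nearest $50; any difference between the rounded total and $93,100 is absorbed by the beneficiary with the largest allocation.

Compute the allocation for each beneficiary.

Totals — ownership shares 9,006, profit-interest units 48.
Composite weights (70% ownership shares + 30% profit-interest units): Sato 0.0305; Marchetti 0.1620; Delacroix 0.4054; Haddad 0.2043; Andrade 0.1978.
Pro-rata amounts: Sato 2,838.30; Marchetti 15,081.58; Delacroix 37,747.32; Haddad 19,019.03; Andrade 18,413.77.
At nearest $50: Sato $2,850; Marchetti $15,100; Delacroix $37,750; Haddad $19,000; Andrade $18,400. Sum = $93,100.
Sum already equals the total — no adjustment.

Sato: $2,850 | Marchetti: $15,100 | Delacroix: $37,750 | Haddad: $19,000 | Andrade: $18,400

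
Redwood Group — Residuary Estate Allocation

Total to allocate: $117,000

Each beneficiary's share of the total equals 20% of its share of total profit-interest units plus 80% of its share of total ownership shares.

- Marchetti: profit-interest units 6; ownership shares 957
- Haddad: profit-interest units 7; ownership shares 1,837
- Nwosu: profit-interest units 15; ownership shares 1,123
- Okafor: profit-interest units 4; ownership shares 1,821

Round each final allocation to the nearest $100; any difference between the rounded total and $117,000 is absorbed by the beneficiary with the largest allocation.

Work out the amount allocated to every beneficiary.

Marchetti: $20,000 · Haddad: $35,100 · Nwosu: $29,300 · Okafor: $32,600

Profit-interest units total 32; ownership shares total 5,738.
Combined weights (20% profit-interest units + 80% ownership shares): Marchetti 0.1709; Haddad 0.2999; Nwosu 0.2503; Okafor 0.2789.
Proportional shares: Marchetti 19,998.37; Haddad 35,084.45; Nwosu 29,287.47; Okafor 32,629.71.
Rounded to nearest $100: Marchetti $20,000; Haddad $35,100; Nwosu $29,300; Okafor $32,600. Sum = $117,000.
No rounding difference to absorb.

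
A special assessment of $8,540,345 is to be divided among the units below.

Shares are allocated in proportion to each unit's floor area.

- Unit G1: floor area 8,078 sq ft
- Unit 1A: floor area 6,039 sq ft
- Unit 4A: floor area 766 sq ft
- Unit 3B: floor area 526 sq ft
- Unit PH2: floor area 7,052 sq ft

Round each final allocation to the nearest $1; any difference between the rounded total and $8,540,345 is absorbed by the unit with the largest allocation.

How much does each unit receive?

Total floor area = 22,461.
Proportional shares: Unit G1 8,078/22,461 × $8,540,345 = 3,071,497.57; Unit 1A 6,039/22,461 × $8,540,345 = 2,296,208.69; Unit 4A 766/22,461 × $8,540,345 = 291,256.14; Unit 3B 526/22,461 × $8,540,345 = 200,000.96; Unit PH2 7,052/22,461 × $8,540,345 = 2,681,381.64.
Rounded to nearest $1: Unit G1 $3,071,498; Unit 1A $2,296,209; Unit 4A $291,256; Unit 3B $200,001; Unit PH2 $2,681,382. Sum = $8,540,346.
Difference $8,540,345 − $8,540,346 = −$1 applied to largest allocation (Unit G1): Unit G1 becomes $3,071,497.

Unit G1: $3,071,497; Unit 1A: $2,296,209; Unit 4A: $291,256; Unit 3B: $200,001; Unit PH2: $2,681,382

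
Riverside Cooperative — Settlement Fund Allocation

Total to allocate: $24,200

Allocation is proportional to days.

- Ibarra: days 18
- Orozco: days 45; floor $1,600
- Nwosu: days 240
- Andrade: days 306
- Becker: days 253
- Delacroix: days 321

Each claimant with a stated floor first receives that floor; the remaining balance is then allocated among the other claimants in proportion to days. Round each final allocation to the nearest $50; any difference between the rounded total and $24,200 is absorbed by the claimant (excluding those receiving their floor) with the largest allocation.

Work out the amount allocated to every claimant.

Minimums first: Orozco $1,600. Balance $22,600.
Balance split over remaining days 1,138: Ibarra 357.47 → $350; Nwosu 4,766.26 → $4,750; Andrade 6,076.98 → $6,100; Becker 5,024.43 → $5,000; Delacroix 6,374.87 → $6,350.
Rounding difference +$50 applied to Delacroix → $6,400.

Ibarra: $350 | Orozco: $1,600 | Nwosu: $4,750 | Andrade: $6,100 | Becker: $5,000 | Delacroix: $6,400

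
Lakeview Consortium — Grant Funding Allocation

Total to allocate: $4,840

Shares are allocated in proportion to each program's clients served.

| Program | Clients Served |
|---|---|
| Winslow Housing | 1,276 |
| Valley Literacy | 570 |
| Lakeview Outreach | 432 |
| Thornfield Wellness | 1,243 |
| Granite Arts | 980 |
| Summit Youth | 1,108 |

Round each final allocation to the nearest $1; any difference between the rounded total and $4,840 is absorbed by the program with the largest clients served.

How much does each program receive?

Winslow Housing: $1,100; Valley Literacy: $492; Lakeview Outreach: $373; Thornfield Wellness: $1,073; Granite Arts: $846; Summit Youth: $956

Clients served total: 5,609.
Proportional shares: Winslow Housing 1,276/5,609 × $4,840 = 1,101.06; Valley Literacy 570/5,609 × $4,840 = 491.85; Lakeview Outreach 432/5,609 × $4,840 = 372.77; Thornfield Wellness 1,243/5,609 × $4,840 = 1,072.58; Granite Arts 980/5,609 × $4,840 = 845.64; Summit Youth 1,108/5,609 × $4,840 = 956.09.
Rounded to nearest $1: Winslow Housing $1,101; Valley Literacy $492; Lakeview Outreach $373; Thornfield Wellness $1,073; Granite Arts $846; Summit Youth $956. Sum = $4,841.
Difference $4,840 − $4,841 = −$1 applied to largest clients served (Winslow Housing): Winslow Housing becomes $1,100.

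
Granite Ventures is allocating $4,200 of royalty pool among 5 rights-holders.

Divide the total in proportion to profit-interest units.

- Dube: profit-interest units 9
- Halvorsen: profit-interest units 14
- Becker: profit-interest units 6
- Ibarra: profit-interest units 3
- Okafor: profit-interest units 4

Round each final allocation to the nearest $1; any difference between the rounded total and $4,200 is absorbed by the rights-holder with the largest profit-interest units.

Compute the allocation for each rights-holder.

Profit-interest units total: 9 + 14 + 6 + 3 + 4 = 36.
Pro-rata amounts: Dube 1,050.00; Halvorsen 1,633.33; Becker 700.00; Ibarra 350.00; Okafor 466.67.
Rounded to nearest $1: Dube $1,050; Halvorsen $1,633; Becker $700; Ibarra $350; Okafor $467. Sum = $4,200.
Rounded total matches; no reconciliation needed.

Dube: $1,050; Halvorsen: $1,633; Becker: $700; Ibarra: $350; Okafor: $467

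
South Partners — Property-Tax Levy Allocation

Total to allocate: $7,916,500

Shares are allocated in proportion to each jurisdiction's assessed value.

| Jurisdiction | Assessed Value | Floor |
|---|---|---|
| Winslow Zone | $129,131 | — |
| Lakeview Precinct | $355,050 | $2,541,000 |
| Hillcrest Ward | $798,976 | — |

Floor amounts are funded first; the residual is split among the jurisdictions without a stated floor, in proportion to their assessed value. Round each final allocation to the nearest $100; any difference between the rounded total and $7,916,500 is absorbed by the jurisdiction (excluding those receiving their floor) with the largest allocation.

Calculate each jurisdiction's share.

Guaranteed amounts: Lakeview Precinct $2,541,000. Remaining pool $5,375,500.
Remaining pool split over remaining assessed value 928,107: Winslow Zone 747,913.43 → $747,900; Hillcrest Ward 4,627,586.57 → $4,627,600.

Winslow Zone: $747,900 · Lakeview Precinct: $2,541,000 · Hillcrest Ward: $4,627,600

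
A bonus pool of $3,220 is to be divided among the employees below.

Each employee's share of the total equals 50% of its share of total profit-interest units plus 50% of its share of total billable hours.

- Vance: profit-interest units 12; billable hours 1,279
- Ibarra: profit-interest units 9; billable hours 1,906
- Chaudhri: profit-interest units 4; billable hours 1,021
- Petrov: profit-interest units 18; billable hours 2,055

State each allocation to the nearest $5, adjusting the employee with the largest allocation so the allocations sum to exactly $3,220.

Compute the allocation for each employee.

Vance: $780 | Ibarra: $825 | Chaudhri: $410 | Petrov: $1,205

Totals — profit-interest units 43, billable hours 6,261.
Blended shares (50% profit-interest units + 50% billable hours): Vance 0.2417; Ibarra 0.2569; Chaudhri 0.1280; Petrov 0.3734.
Pro-rata amounts: Vance 778.19; Ibarra 827.10; Chaudhri 412.31; Petrov 1,202.39.
Rounded to nearest $5: Vance $780; Ibarra $825; Chaudhri $410; Petrov $1,200. Sum = $3,215.
Difference $3,220 − $3,215 = +$5 applied to largest allocation (Petrov): Petrov becomes $1,205.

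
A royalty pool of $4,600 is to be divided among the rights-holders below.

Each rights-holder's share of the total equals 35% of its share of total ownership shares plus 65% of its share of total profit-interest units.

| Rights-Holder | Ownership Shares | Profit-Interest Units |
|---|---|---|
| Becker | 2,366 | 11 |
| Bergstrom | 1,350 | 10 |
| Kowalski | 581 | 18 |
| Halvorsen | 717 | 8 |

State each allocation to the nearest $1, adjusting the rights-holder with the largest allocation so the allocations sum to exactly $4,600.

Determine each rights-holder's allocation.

Totals — ownership shares 5,014, profit-interest units 47.
Composite weights (35% ownership shares + 65% profit-interest units): Becker 0.3173; Bergstrom 0.2325; Kowalski 0.2895; Halvorsen 0.1607.
Pro-rata amounts: Becker 1,459.51; Bergstrom 1,069.66; Kowalski 1,331.67; Halvorsen 739.17.
At nearest $1: Becker $1,460; Bergstrom $1,070; Kowalski $1,332; Halvorsen $739. Sum = $4,601.
Difference $4,600 − $4,601 = −$1 applied to largest allocation (Becker): Becker becomes $1,459.

Becker: $1,459; Bergstrom: $1,070; Kowalski: $1,332; Halvorsen: $739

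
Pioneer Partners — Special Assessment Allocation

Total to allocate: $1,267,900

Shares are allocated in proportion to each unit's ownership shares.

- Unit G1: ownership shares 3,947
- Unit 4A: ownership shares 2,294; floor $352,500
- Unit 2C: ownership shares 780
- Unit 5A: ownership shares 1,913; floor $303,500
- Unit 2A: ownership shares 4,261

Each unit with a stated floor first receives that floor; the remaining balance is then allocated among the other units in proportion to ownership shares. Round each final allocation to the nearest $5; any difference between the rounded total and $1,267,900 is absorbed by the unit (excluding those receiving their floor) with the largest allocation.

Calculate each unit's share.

Fund the minimums — Unit 4A $352,500; Unit 5A $303,500. Balance $611,900.
Balance split over remaining ownership shares 8,988: Unit G1 268,710.43 → $268,710; Unit 2C 53,102.14 → $53,100; Unit 2A 290,087.44 → $290,085.
Rounding difference +$5 applied to Unit 2A → $290,090.

Unit G1: $268,710 · Unit 4A: $352,500 · Unit 2C: $53,100 · Unit 5A: $303,500 · Unit 2A: $290,090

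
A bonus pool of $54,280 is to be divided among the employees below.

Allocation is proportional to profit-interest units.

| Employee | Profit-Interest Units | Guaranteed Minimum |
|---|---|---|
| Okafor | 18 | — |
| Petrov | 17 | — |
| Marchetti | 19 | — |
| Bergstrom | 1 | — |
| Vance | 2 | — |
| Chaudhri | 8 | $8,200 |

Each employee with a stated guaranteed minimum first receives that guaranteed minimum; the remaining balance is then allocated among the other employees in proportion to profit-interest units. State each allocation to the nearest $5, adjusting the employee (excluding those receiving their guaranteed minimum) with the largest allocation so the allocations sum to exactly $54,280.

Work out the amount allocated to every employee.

Okafor: $14,550 | Petrov: $13,745 | Marchetti: $15,360 | Bergstrom: $810 | Vance: $1,615 | Chaudhri: $8,200

Fund the minimums — Chaudhri $8,200. Remaining pool $46,080.
Remaining pool split over remaining profit-interest units 57: Okafor 14,551.58 → $14,550; Petrov 13,743.16 → $13,745; Marchetti 15,360.00 → $15,360; Bergstrom 808.42 → $810; Vance 1,616.84 → $1,615.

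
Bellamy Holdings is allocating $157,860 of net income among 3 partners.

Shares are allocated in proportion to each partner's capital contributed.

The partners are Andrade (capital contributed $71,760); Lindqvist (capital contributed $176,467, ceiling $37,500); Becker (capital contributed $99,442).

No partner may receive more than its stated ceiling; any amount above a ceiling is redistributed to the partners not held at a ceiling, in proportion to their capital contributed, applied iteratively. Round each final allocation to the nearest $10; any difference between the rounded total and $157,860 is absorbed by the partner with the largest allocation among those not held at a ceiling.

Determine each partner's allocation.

Andrade: $50,450 · Lindqvist: $37,500 · Becker: $69,910

Total capital contributed = 347,669.
Proportional shares (ignoring caps): Andrade 32,582.81; Lindqvist 80,125.29; Becker 45,151.89.
Cap binds for Lindqvist ($37,500); remaining pool $120,360 reallocated over remaining capital contributed 171,202.
Remaining shares: Andrade 50,449.37 → $50,450; Becker 69,910.63 → $69,910.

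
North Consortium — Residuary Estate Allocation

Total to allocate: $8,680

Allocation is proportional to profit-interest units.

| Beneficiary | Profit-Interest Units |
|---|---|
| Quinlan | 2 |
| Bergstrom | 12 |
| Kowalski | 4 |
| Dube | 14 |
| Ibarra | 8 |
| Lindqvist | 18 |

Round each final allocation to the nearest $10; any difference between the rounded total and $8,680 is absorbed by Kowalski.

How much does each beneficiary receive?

Total profit-interest units = 58.
Unrounded shares: Quinlan 2/58 × $8,680 = 299.31; Bergstrom 12/58 × $8,680 = 1,795.86; Kowalski 4/58 × $8,680 = 598.62; Dube 14/58 × $8,680 = 2,095.17; Ibarra 8/58 × $8,680 = 1,197.24; Lindqvist 18/58 × $8,680 = 2,693.79.
After rounding ($10): Quinlan $300; Bergstrom $1,800; Kowalski $600; Dube $2,100; Ibarra $1,200; Lindqvist $2,690. Sum = $8,690.
Difference $8,680 − $8,690 = −$10 applied to Kowalski: Kowalski becomes $590.

Quinlan: $300; Bergstrom: $1,800; Kowalski: $590; Dube: $2,100; Ibarra: $1,200; Lindqvist: $2,690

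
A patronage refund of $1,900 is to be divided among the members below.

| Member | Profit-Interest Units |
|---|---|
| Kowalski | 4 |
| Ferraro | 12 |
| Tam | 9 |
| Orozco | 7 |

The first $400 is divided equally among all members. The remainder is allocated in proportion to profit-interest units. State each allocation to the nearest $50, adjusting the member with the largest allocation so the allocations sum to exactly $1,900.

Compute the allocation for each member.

Kowalski: $300 · Ferraro: $650 · Tam: $500 · Orozco: $450

First tranche $400 split equally: $100 each.
Remainder $1,500 by profit-interest units (total 32): Kowalski 187.50 → $200; Ferraro 562.50 → $550; Tam 421.88 → $400; Orozco 328.12 → $350.
Totals: Kowalski $100 + $200 = $300; Ferraro $100 + $550 = $650; Tam $100 + $400 = $500; Orozco $100 + $350 = $450.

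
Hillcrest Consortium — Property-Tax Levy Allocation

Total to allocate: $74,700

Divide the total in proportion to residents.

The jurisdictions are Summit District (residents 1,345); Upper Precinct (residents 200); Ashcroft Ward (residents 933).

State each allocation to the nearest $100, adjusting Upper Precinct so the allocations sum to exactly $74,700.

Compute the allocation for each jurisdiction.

Sum of residents: 2,478.
Proportional shares: Summit District 1,345/2,478 × $74,700 = 40,545.40; Upper Precinct 200/2,478 × $74,700 = 6,029.06; Ashcroft Ward 933/2,478 × $74,700 = 28,125.54.
After rounding ($100): Summit District $40,500; Upper Precinct $6,000; Ashcroft Ward $28,100. Sum = $74,600.
Difference $74,700 − $74,600 = +$100 applied to Upper Precinct: Upper Precinct becomes $6,100.

Summit District: $40,500 · Upper Precinct: $6,100 · Ashcroft Ward: $28,100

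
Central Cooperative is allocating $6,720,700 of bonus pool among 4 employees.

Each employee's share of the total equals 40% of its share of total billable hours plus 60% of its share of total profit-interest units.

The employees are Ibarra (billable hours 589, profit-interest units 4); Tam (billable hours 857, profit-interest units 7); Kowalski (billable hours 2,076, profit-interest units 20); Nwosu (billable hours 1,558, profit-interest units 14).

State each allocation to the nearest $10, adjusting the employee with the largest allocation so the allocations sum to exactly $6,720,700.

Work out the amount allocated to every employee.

Ibarra: $670,130 · Tam: $1,080,780 · Kowalski: $2,890,780 · Nwosu: $2,079,010

Billable hours total 5,080; profit-interest units total 45.
Combined weights (40% billable hours + 60% profit-interest units): Ibarra 0.0997; Tam 0.1608; Kowalski 0.4301; Nwosu 0.3093.
Pro-rata amounts: Ibarra 670,129.64; Tam 1,080,780.29; Kowalski 2,890,782.98; Nwosu 2,079,007.09.
At nearest $10: Ibarra $670,130; Tam $1,080,780; Kowalski $2,890,780; Nwosu $2,079,010. Sum = $6,720,700.
Rounded total matches; no reconciliation needed.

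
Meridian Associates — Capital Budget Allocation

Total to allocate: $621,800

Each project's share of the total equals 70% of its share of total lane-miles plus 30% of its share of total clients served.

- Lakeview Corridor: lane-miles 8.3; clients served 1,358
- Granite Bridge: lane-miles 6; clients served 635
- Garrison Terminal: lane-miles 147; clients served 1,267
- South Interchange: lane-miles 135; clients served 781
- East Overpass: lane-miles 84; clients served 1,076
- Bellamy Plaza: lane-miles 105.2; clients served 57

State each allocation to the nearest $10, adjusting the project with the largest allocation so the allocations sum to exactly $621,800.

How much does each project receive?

Totals — lane-miles 485.5, clients served 5,174.
Composite weights (70% lane-miles + 30% clients served): Lakeview Corridor 0.0907; Granite Bridge 0.0455; Garrison Terminal 0.2854; South Interchange 0.2399; East Overpass 0.1835; Bellamy Plaza 0.1550.
Pro-rata amounts: Lakeview Corridor 56,401.55; Granite Bridge 28,272.99; Garrison Terminal 177,467.89; South Interchange 149,187.73; East Overpass 114,101.00; Bellamy Plaza 96,368.84.
After rounding ($10): Lakeview Corridor $56,400; Granite Bridge $28,270; Garrison Terminal $177,470; South Interchange $149,190; East Overpass $114,100; Bellamy Plaza $96,370. Sum = $621,800.
Sum already equals the total — no adjustment.

Lakeview Corridor: $56,400; Granite Bridge: $28,270; Garrison Terminal: $177,470; South Interchange: $149,190; East Overpass: $114,100; Bellamy Plaza: $96,370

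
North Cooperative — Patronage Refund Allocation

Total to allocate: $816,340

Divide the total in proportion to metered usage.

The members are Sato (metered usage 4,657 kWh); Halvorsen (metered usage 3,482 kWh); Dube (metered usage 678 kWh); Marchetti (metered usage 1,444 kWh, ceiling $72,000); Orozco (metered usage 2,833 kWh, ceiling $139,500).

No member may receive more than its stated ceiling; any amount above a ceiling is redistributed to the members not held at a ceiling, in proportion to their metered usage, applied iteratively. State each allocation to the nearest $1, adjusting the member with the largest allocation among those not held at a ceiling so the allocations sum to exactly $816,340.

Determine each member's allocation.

Sum of metered usage: 13,094.
Pro-rata shares before constraints: Sato 290,338.73; Halvorsen 217,083.85; Dube 42,269.63; Marchetti 90,025.58; Orozco 176,622.21.
Capped: Marchetti ($72,000), Orozco ($139,500); residual $604,840 reallocated over remaining metered usage 8,817.
Remaining shares: Sato 319,466.93 → $319,467; Halvorsen 238,862.75 → $238,863; Dube 46,510.32 → $46,510.

Sato: $319,467 · Halvorsen: $238,863 · Dube: $46,510 · Marchetti: $72,000 · Orozco: $139,500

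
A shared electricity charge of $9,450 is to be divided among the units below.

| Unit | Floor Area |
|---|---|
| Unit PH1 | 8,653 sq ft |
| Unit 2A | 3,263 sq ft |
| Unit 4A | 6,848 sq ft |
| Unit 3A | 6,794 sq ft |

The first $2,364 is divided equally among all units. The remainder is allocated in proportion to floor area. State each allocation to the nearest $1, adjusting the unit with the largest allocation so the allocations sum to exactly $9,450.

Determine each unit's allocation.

First tranche $2,364 split equally: $591 each.
Remainder $7,086 by floor area (total 25,558): Unit PH1 2,399.06 → $2,399; Unit 2A 904.67 → $905; Unit 4A 1,898.62 → $1,899; Unit 3A 1,883.65 → $1,884.
Rounding difference −$1 on remainder applied to Unit PH1.
Totals: Unit PH1 $591 + $2,398 = $2,989; Unit 2A $591 + $905 = $1,496; Unit 4A $591 + $1,899 = $2,490; Unit 3A $591 + $1,884 = $2,475.

Unit PH1: $2,989; Unit 2A: $1,496; Unit 4A: $2,490; Unit 3A: $2,475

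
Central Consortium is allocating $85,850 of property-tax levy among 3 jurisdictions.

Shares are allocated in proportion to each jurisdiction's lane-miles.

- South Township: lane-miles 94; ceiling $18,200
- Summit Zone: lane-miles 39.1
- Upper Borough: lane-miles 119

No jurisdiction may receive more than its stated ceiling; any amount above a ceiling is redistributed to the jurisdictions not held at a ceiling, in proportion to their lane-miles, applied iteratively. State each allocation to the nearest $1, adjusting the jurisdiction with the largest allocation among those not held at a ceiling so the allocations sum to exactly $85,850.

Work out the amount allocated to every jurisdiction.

Combined lane-miles = 252.1.
Unconstrained shares: South Township 32,010.71; Summit Zone 13,315.09; Upper Borough 40,524.20.
Held at cap: South Township ($18,200); residual $67,650 reallocated over remaining lane-miles 158.1.
Remaining shares: Summit Zone 16,730.65 → $16,731; Upper Borough 50,919.35 → $50,919.

South Township: $18,200 | Summit Zone: $16,731 | Upper Borough: $50,919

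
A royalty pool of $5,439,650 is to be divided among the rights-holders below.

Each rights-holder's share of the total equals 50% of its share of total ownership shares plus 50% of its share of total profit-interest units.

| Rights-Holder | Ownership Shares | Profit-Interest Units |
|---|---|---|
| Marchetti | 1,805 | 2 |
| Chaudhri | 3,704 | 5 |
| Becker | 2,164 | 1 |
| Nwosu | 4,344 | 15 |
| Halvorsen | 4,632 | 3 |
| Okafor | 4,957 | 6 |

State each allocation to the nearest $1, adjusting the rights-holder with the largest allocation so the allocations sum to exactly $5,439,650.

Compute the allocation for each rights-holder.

Marchetti: $397,208 · Chaudhri: $891,243 · Becker: $357,405 · Nwosu: $1,821,752 · Halvorsen: $838,073 · Okafor: $1,133,969

Ownership shares total 21,606; profit-interest units total 32.
Blended shares (50% ownership shares + 50% profit-interest units): Marchetti 0.0730; Chaudhri 0.1638; Becker 0.0657; Nwosu 0.3349; Halvorsen 0.1541; Okafor 0.2085.
Unrounded shares: Marchetti 397,207.62; Chaudhri 891,242.76; Becker 357,405.03; Nwosu 1,821,753.10; Halvorsen 838,072.99; Okafor 1,133,968.51.
Rounded to nearest $1: Marchetti $397,208; Chaudhri $891,243; Becker $357,405; Nwosu $1,821,753; Halvorsen $838,073; Okafor $1,133,969. Sum = $5,439,651.
Difference $5,439,650 − $5,439,651 = −$1 applied to largest allocation (Nwosu): Nwosu becomes $1,821,752.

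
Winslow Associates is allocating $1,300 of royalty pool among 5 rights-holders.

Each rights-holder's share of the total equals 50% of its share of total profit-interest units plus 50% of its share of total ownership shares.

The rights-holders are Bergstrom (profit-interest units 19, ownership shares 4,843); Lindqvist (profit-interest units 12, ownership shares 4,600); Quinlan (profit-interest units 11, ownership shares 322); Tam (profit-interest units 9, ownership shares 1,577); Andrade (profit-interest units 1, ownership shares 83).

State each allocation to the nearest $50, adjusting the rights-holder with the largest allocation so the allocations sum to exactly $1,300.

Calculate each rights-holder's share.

Totals — profit-interest units 52, ownership shares 11,425.
Composite weights (50% profit-interest units + 50% ownership shares): Bergstrom 0.3946; Lindqvist 0.3167; Quinlan 0.1199; Tam 0.1556; Andrade 0.0132.
Proportional shares: Bergstrom 513.03; Lindqvist 411.71; Quinlan 155.82; Tam 202.22; Andrade 17.22.
After rounding ($50): Bergstrom $500; Lindqvist $400; Quinlan $150; Tam $200; Andrade $0. Sum = $1,250.
Difference $1,300 − $1,250 = +$50 applied to largest allocation (Bergstrom): Bergstrom becomes $550.

Bergstrom: $550; Lindqvist: $400; Quinlan: $150; Tam: $200; Andrade: $0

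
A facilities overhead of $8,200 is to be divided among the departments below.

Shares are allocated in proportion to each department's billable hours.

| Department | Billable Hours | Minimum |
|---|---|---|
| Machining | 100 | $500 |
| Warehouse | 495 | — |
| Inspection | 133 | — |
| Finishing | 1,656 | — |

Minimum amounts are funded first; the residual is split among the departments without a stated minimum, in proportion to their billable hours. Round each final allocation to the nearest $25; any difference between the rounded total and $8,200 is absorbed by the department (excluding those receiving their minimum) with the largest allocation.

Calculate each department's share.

Guaranteed amounts: Machining $500. Remaining pool $7,700.
Remaining pool split over remaining billable hours 2,284: Warehouse 1,668.78 → $1,675; Inspection 448.38 → $450; Finishing 5,582.84 → $5,575.

Machining: $500; Warehouse: $1,675; Inspection: $450; Finishing: $5,575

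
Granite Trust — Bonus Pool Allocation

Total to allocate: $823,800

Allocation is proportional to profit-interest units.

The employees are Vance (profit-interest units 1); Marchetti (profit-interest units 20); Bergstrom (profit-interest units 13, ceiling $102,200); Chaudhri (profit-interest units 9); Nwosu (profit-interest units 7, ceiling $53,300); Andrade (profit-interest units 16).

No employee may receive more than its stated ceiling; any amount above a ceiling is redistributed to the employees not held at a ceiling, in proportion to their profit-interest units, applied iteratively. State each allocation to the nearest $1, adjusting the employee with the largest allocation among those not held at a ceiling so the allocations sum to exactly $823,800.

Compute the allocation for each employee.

Vance: $14,528 | Marchetti: $290,566 | Bergstrom: $102,200 | Chaudhri: $130,754 | Nwosu: $53,300 | Andrade: $232,452

Total profit-interest units = 66.
Proportional shares (ignoring caps): Vance 12,481.82; Marchetti 249,636.36; Bergstrom 162,263.64; Chaudhri 112,336.36; Nwosu 87,372.73; Andrade 199,709.09.
Held at cap: Bergstrom ($102,200), Nwosu ($53,300); balance $668,300 reallocated over remaining profit-interest units 46.
Shares after redistribution: Vance 14,528.26 → $14,528; Marchetti 290,565.22 → $290,565; Chaudhri 130,754.35 → $130,754; Andrade 232,452.17 → $232,452.
Rounding difference +$1 applied to Marchetti → $290,566.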